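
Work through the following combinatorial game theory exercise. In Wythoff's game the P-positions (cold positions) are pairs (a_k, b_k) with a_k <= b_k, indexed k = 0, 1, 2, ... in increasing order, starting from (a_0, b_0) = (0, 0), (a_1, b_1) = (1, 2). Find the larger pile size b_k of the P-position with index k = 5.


By Wythoff's theorem, a_k = floor(k * phi) and b_k = floor(k * phi^2) = a_k + k, where phi = (1 + sqrt(5))/2 is the golden ratio.
phi = (1 + sqrt(5))/2 = 1.618034
phi^2 = phi + 1 = 2.618034
k = 5
k * phi^2 = 5 * 2.618034 = 13.090170
b_5 = floor(k * phi^2) = 13 (check: a_5 + k = 8 + 5 = 13)

13


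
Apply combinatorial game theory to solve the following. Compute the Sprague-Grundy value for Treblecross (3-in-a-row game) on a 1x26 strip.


Treblecross: place X on empty cells; 3-in-a-row wins.
Playing within two cells of an existing X lets the opponent win at once, so sensible play treats the cells i-2..i+2 around each X as dead. The player left with no safe cell loses, so this is a normal-play take-away game on strips of safe cells.
Placing X at cell i (0-indexed) of a strip of k safe cells leaves independent strips of sizes max(0, i-2) and max(0, k-i-3). Hence G(k) = mex{ G(max(0,i-2)) XOR G(max(0,k-i-3)) : 0 <= i < k }, with G(0) = 0.
G(1): splits (0,0):0^0=0 -> mex({0}) = 1
G(2): splits (0,0):0^0=0 -> mex({0}) = 1
G(3): splits (0,0):0^0=0 -> mex({0}) = 1
G(4): splits (0,1):0^1=1 (0,0):0^0=0 -> mex({0, 1}) = 2
G(5): splits (0,2):0^1=1 (0,1):0^1=1 (0,0):0^0=0 -> mex({0, 1}) = 2
G(6) = mex({1}) = 0
G(7) = mex({0, 1, 2}) = 3
G(8) = mex({0, 1, 2}) = 3
G(9) = mex({0, 2}) = 1
G(10) = mex({0, 2, 3}) = 1
G(11) = mex({0, 3}) = 1
G(12) = mex({1, 3}) = 0
G(13) = mex({0, 1, 2, 3}) = 4
G(14) = mex({0, 1, 2}) = 3
G(15) = mex({0, 1, 2}) = 3
G(16) = mex({0, 1, 2, 4}) = 3
G(17) = mex({0, 1, 3, 4}) = 2
G(18) = mex({0, 1, 3, 4}) = 2
G(19) = mex({0, 1, 3, 5}) = 2
G(20) = mex({0, 1, 2, 3, 5}) = 4
G(21) = mex({0, 1, 2, 3, 5}) = 4
G(22) = mex({1, 2, 6}) = 0
G(23) = mex({0, 1, 2, 3, 4, 6}) = 5
G(24) = mex({0, 1, 2, 3, 4}) = 5
G(25) = mex({0, 1, 3, 4, 7}) = 2
G(26) = mex({0, 1, 3, 4, 5, 7}) = 2
Therefore G(26) = 2.

2


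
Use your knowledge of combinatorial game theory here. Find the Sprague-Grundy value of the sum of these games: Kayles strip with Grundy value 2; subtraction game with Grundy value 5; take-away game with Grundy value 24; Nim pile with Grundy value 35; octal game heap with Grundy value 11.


By the Sprague-Grundy theorem, the Grundy value of a sum of games is the XOR of individual Grundy values.
Kayles strip: Grundy value = 2. Running XOR: 0 XOR 2 = 2
subtraction game: Grundy value = 5. Running XOR: 2 XOR 5 = 7
take-away game: Grundy value = 24. Running XOR: 7 XOR 24 = 31
Nim pile: Grundy value = 35. Running XOR: 31 XOR 35 = 60
octal game heap: Grundy value = 11. Running XOR: 60 XOR 11 = 55
The combined Grundy value is 55.

55


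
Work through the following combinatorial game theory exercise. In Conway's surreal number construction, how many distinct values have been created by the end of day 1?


Day 0: {|} = 0 is born. Count = 1.
Day n: the number of surreal numbers born by day n is 2^(n+1) - 1.
By day 0: 2^1 - 1 = 1
By day 1: 2^2 - 1 = 3
By day 1: 3 surreal numbers.

3


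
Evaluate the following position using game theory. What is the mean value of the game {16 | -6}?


Game = {16 | -6}, a switch {a | b} with numbers a > b.
Its thermograph has left wall a - t and right wall b + t, which meet at t = (a - b)/2, where both equal (a + b)/2. So the mast (mean value) is at (a + b)/2.
Mean = (16 + (-6))/2 = 10/2 = 5

5


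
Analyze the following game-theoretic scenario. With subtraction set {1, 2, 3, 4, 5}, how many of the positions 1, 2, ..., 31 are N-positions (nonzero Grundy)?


Subtraction set S = {1, 2, 3, 4, 5}, so G(n) = n mod 6.
G(n) = 0 when n is a multiple of 6.
Multiples of 6 in [1, 31]: 5
N-positions (nonzero Grundy) = 31 - 5 = 26

26


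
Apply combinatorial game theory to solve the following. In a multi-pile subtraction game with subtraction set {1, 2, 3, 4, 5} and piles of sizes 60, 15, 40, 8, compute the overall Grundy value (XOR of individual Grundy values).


Subtraction set: {1, 2, 3, 4, 5}
For this subtraction set, G(n) = n mod 6 (period = max + 1 = 6).
Pile 1 (size 60): G(60) = 60 mod 6 = 0
Pile 2 (size 15): G(15) = 15 mod 6 = 3
Pile 3 (size 40): G(40) = 40 mod 6 = 4
Pile 4 (size 8): G(8) = 8 mod 6 = 2
Total Grundy value = XOR of all: 0 XOR 3 XOR 4 XOR 2 = 5

5


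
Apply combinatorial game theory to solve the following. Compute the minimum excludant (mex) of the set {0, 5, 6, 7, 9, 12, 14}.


Set = {0, 5, 6, 7, 9, 12, 14}
0 is in the set.
1 is NOT in the set. This is the mex.
mex = 1

1


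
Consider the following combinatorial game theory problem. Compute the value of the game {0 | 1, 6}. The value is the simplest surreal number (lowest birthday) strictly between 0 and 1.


Left options: {0}, max = 0
Right options: {1, 6}, min = 1
All options are numbers and max(Left) < min(Right), so by the simplicity theorem the value is the simplest (earliest-born) number strictly between 0 and 1.
No integer lies strictly between 0 and 1, so the value is the dyadic rational m/2^k in the interval with the smallest k (then m odd); search k = 1, 2, ...:
Denominator 2: 1/2 lies strictly between 0 and 1 -- found.
The simplest number in the interval is 1/2.
Game value = 1/2

1/2


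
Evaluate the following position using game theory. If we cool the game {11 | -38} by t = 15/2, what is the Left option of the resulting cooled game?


Original game: {11 | -38} (a switch {a | b} with a > b).
Cooling by t (for t below the temperature (a - b)/2 = 49/2) taxes each move by t: {a | b} cooled by t is {a - t | b + t}.
Cooling amount: t = 15/2
Cooled Left option: 11 - 15/2 = 7/2
Cooled Right option: -38 + 15/2 = -61/2
Cooled game: {7/2 | -61/2}
Left option = 7/2

7/2


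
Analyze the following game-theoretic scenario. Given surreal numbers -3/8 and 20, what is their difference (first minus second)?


x = -3/8, y = 20
Converting to common denominator: 8
x = -3/8, y = 160/8
x - y = -3/8 - 20 = -163/8

-163/8


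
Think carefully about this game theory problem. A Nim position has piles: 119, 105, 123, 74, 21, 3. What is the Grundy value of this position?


We need the XOR (exclusive or) of all pile sizes.
After XOR-ing pile 1 (size 119): 0 XOR 119 = 119
After XOR-ing pile 2 (size 105): 119 XOR 105 = 30
After XOR-ing pile 3 (size 123): 30 XOR 123 = 101
After XOR-ing pile 4 (size 74): 101 XOR 74 = 47
After XOR-ing pile 5 (size 21): 47 XOR 21 = 58
After XOR-ing pile 6 (size 3): 58 XOR 3 = 57
The Nim-value of this position is 57.

57


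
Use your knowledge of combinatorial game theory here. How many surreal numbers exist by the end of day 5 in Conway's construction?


Day 0: {|} = 0 is born. Count = 1.
Day n: the number of surreal numbers born by day n is 2^(n+1) - 1.
By day 0: 2^1 - 1 = 1
By day 1: 2^2 - 1 = 3
By day 2: 2^3 - 1 = 7
By day 3: 2^4 - 1 = 15
By day 4: 2^5 - 1 = 31
By day 5: 2^6 - 1 = 63
By day 5: 63 surreal numbers.

63


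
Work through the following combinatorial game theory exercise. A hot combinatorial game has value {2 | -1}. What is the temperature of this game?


The game is {2 | -1}, a switch {a | b} with numbers a > b.
Cooling {a | b} by t gives {a - t | b + t}, which stops being hot when a - t = b + t, i.e. at t = (a - b)/2. So the temperature of a switch is (a - b)/2.
Temperature = (Left option - Right option) / 2
= (2 - (-1)) / 2
= 3 / 2
= 3/2

3/2


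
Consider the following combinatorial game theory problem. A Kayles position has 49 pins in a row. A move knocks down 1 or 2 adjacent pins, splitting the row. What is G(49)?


Kayles: a move removes 1 or 2 adjacent pins from a contiguous row.
Removing pins from a row of k leaves two independent rows (a, b) with a + b = k - 1 (one pin) or a + b = k - 2 (two pins); an end removal gives a = 0.
By Sprague-Grundy, G(k) = mex{ G(a) XOR G(b) } over all these splits. G(0) = 0.
G(1): splits (0,0):0^0=0 -> mex({0}) = 1
G(2): splits (0,1):0^1=1 (0,0):0^0=0 -> mex({0, 1}) = 2
G(3): splits (0,2):0^2=2 (1,1):1^1=0 (0,1):0^1=1 -> mex({0, 1, 2}) = 3
G(4): splits (0,3):0^3=3 (1,2):1^2=3 (0,2):0^2=2 (1,1):1^1=0 -> mex({0, 2, 3}) = 1
G(5): splits (0,4):0^1=1 (1,3):1^3=2 (2,2):2^2=0 (0,3):0^3=3 (1,2):1^2=3 -> mex({0, 1, 2, 3}) = 4
G(6) = mex({0, 1, 2, 4}) = 3
G(7) = mex({0, 1, 3, 4, 5}) = 2
G(8) = mex({0, 2, 3, 5, 6}) = 1
G(9) = mex({0, 1, 2, 3, 6, 7}) = 4
G(10) = mex({0, 1, 3, 4, 5, 7}) = 2
G(11) = mex({0, 1, 2, 3, 4, 5}) = 6
G(12) = mex({0, 1, 2, 3, 5, 6, 7}) = 4
G(13) = mex({0, 2, 3, 4, 6, 7}) = 1
G(14) = mex({0, 1, 4, 5, 6, 7}) = 2
G(15) = mex({0, 1, 2, 3, 4, 5, 6}) = 7
G(16) = mex({0, 2, 3, 5, 6, 7}) = 1
G(17) = mex({0, 1, 2, 3, 5, 6, 7}) = 4
G(18) = mex({0, 1, 2, 4, 5, 6}) = 3
G(19) = mex({0, 1, 3, 4, 5, 7}) = 2
G(20) = mex({0, 2, 3, 4, 5, 6, 7}) = 1
G(21) = mex({0, 1, 2, 3, 5, 6, 7}) = 4
G(22) = mex({0, 1, 2, 3, 4, 5, 7}) = 6
G(23) = mex({0, 1, 2, 3, 4, 5, 6}) = 7
G(24) = mex({0, 1, 2, 3, 5, 6, 7}) = 4
G(25) = mex({0, 2, 3, 4, 6, 7}) = 1
G(26) = mex({0, 1, 3, 4, 5, 6, 7}) = 2
G(27) = mex({0, 1, 2, 3, 4, 5, 6, 7}) = 8
G(28) = mex({0, 1, 2, 3, 4, 6, 7, 8}) = 5
G(29) = mex({0, 1, 2, 3, 5, 6, 7, 8, 9}) = 4
G(30) = mex({0, 1, 2, 3, 4, 5, 6, 9, 10}) = 7
G(31) = mex({0, 1, 3, 4, 5, 7, 10, 11}) = 2
G(32) = mex({0, 2, 3, 4, 5, 6, 7, 9, 11}) = 1
G(33) = mex({0, 1, 2, 3, 4, 5, 6, 7, 9, 12}) = 8
G(34) = mex({0, 1, 2, 3, 4, 5, 7, 8, 11, 12}) = 6
G(35) = mex({0, 1, 2, 3, 4, 5, 6, 8, 9, 10, 11}) = 7
G(36) = mex({0, 1, 2, 3, 5, 6, 7, 9, 10}) = 4
G(37) = mex({0, 2, 3, 4, 6, 7, 9, 10, 11, 12}) = 1
G(38) = mex({0, 1, 3, 4, 5, 6, 7, 9, 10, 11, 12}) = 2
G(39) = mex({0, 1, 2, 4, 5, 6, 7, 9, 10, 12, 14}) = 3
G(40) = mex({0, 2, 3, 4, 6, 7, 11, 12, 14}) = 1
G(41) = mex({0, 1, 2, 3, 5, 6, 7, 9, 10, 11, 12}) = 4
G(42) = mex({0, 1, 2, 3, 4, 5, 6, 9, 10}) = 7
G(43) = mex({0, 1, 3, 4, 5, 7, 9, 10, 12, 15}) = 2
G(44) = mex({0, 2, 3, 4, 5, 6, 7, 9, 10, 12, 15}) = 1
G(45) = mex({0, 1, 2, 3, 4, 5, 6, 7, 9, 10, 12, 14}) = 8
G(46) = mex({0, 1, 3, 4, 5, 7, 8, 11, 12, 14}) = 2
G(47) = mex({0, 1, 2, 3, 4, 5, 6, 8, 9, 10, 11, 12}) = 7
G(48) = mex({0, 1, 2, 3, 5, 6, 7, 9, 10}) = 4
G(49) = mex({0, 2, 3, 4, 6, 7, 9, 10, 11, 12, 15}) = 1
Therefore G(49) = 1.

1


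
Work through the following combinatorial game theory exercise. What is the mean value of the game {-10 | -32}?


Game = {-10 | -32}, a switch {a | b} with numbers a > b.
Its thermograph has left wall a - t and right wall b + t, which meet at t = (a - b)/2, where both equal (a + b)/2. So the mast (mean value) is at (a + b)/2.
Mean = (-10 + (-32))/2 = -42/2 = -21

-21


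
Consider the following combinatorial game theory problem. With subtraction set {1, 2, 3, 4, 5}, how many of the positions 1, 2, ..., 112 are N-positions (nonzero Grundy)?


Subtraction set S = {1, 2, 3, 4, 5}, so G(n) = n mod 6.
G(n) = 0 when n is a multiple of 6.
Multiples of 6 in [1, 112]: 18
N-positions (nonzero Grundy) = 112 - 18 = 94

94


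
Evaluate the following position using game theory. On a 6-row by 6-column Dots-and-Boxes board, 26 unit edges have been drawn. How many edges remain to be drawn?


Grid: 6 x 6 boxes, i.e. 7 rows and 7 columns of dots.
Horizontal edges: (rows + 1) * cols = 7 * 6 = 42
Vertical edges: rows * (cols + 1) = 6 * 7 = 42
Total edges: 42 + 42 = 84
Edges drawn: 26
Remaining: 84 - 26 = 58

58


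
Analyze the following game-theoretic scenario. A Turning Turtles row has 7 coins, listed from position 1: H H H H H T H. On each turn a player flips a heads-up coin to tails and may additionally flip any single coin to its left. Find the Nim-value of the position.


Coins: H H H H H T H
Key fact: a single head at position k behaves exactly like a Nim heap of size k (turning it to T and optionally flipping a coin at j < k corresponds to moving the heap from k to j, or to 0), and heads combine as a disjunctive sum (two heads at the same place would cancel, matching j XOR j = 0). So the Nim-value is the XOR of the 1-indexed positions of the heads.
Face-up positions (1-indexed): [1, 2, 3, 4, 5, 7]
XOR 0 with 1: 0 XOR 1 = 1
XOR 1 with 2: 1 XOR 2 = 3
XOR 3 with 3: 3 XOR 3 = 0
XOR 0 with 4: 0 XOR 4 = 4
XOR 4 with 5: 4 XOR 5 = 1
XOR 1 with 7: 1 XOR 7 = 6
Nim-value = 6

6


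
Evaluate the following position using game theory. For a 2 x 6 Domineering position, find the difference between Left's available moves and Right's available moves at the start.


Board is 2 x 6 (rows x cols).
Left (vertical) placements: (rows-1) * cols = 1 * 6 = 6
Right (horizontal) placements: rows * (cols-1) = 2 * 5 = 10
Advantage = Left - Right = 6 - 10 = -4

-4


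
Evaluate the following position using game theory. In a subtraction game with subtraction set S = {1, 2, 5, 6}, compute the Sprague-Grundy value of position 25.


The subtraction set is S = {1, 2, 5, 6}.
G(k) = mex{ G(k - s) : s in S, s <= k }. We compute iteratively: G(0) = 0.
G(1) = mex({0}) = 1
G(2) = mex({0, 1}) = 2
G(3) = mex({1, 2}) = 0
G(4) = mex({0, 2}) = 1
G(5) = mex({0, 1}) = 2
G(6) = mex({0, 1, 2}) = 3
G(7) = mex({1, 2, 3}) = 0
G(8) = mex({0, 2, 3}) = 1
G(9) = mex({0, 1}) = 2
G(10) = mex({1, 2}) = 0
G(11) = mex({0, 2, 3}) = 1
G(12) = mex({0, 1, 3}) = 2
Observe that G(7)..G(12) = 0, 1, 2, 0, 1, 2 repeats G(0)..G(5) = 0, 1, 2, 0, 1, 2.
For k >= max(S) = 6, G(k) is determined by the previous 6 values G(k-6)..G(k-1); a window of 6 consecutive values has recurred shifted by 7, so by induction G(k + 7) = G(k) for all k >= 0: the sequence is periodic from the start with period 7.
One period: G(0..6) = 0, 1, 2, 0, 1, 2, 3.
25 mod 7 = 4, so G(25) = G(4) = 1.

1


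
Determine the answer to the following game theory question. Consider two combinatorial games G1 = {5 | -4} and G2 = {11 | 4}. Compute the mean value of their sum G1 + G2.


G1 = {5 | -4}, G2 = {11 | 4}
Each is a switch {a | b} with numbers a > b; its mean value is (a + b)/2, and mean value is additive over game sums: m(G1 + G2) = m(G1) + m(G2).
Mean of G1 = (5 + (-4))/2 = 1/2 = 1/2
Mean of G2 = (11 + (4))/2 = 15/2 = 15/2
Mean of G1 + G2 = 1/2 + 15/2 = 8

8


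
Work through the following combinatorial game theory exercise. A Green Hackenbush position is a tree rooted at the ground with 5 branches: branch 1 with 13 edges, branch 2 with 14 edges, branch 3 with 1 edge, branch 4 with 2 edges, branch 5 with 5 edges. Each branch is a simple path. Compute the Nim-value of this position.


The tree has 5 branches from the ground vertex.
In Green Hackenbush, the Nim-value of a simple path of length k is k.
Branch 1: length 13, Nim-value = 13
Branch 2: length 14, Nim-value = 14
Branch 3: length 1, Nim-value = 1
Branch 4: length 2, Nim-value = 2
Branch 5: length 5, Nim-value = 5
Total Nim-value = XOR of all branch values:
0 XOR 13 = 13
13 XOR 14 = 3
3 XOR 1 = 2
2 XOR 2 = 0
0 XOR 5 = 5
Nim-value of the tree = 5

5


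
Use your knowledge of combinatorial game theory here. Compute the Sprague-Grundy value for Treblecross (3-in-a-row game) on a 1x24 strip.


Treblecross: place X on empty cells; 3-in-a-row wins.
Playing within two cells of an existing X lets the opponent win at once, so sensible play treats the cells i-2..i+2 around each X as dead. The player left with no safe cell loses, so this is a normal-play take-away game on strips of safe cells.
Placing X at cell i (0-indexed) of a strip of k safe cells leaves independent strips of sizes max(0, i-2) and max(0, k-i-3). Hence G(k) = mex{ G(max(0,i-2)) XOR G(max(0,k-i-3)) : 0 <= i < k }, with G(0) = 0.
G(1): splits (0,0):0^0=0 -> mex({0}) = 1
G(2): splits (0,0):0^0=0 -> mex({0}) = 1
G(3): splits (0,0):0^0=0 -> mex({0}) = 1
G(4): splits (0,1):0^1=1 (0,0):0^0=0 -> mex({0, 1}) = 2
G(5): splits (0,2):0^1=1 (0,1):0^1=1 (0,0):0^0=0 -> mex({0, 1}) = 2
G(6) = mex({1}) = 0
G(7) = mex({0, 1, 2}) = 3
G(8) = mex({0, 1, 2}) = 3
G(9) = mex({0, 2}) = 1
G(10) = mex({0, 2, 3}) = 1
G(11) = mex({0, 3}) = 1
G(12) = mex({1, 3}) = 0
G(13) = mex({0, 1, 2, 3}) = 4
G(14) = mex({0, 1, 2}) = 3
G(15) = mex({0, 1, 2}) = 3
G(16) = mex({0, 1, 2, 4}) = 3
G(17) = mex({0, 1, 3, 4}) = 2
G(18) = mex({0, 1, 3, 4}) = 2
G(19) = mex({0, 1, 3, 5}) = 2
G(20) = mex({0, 1, 2, 3, 5}) = 4
G(21) = mex({0, 1, 2, 3, 5}) = 4
G(22) = mex({1, 2, 6}) = 0
G(23) = mex({0, 1, 2, 3, 4, 6}) = 5
G(24) = mex({0, 1, 2, 3, 4}) = 5
Therefore G(24) = 5.

5


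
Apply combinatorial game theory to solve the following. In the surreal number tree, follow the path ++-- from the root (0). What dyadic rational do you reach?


Sign expansion: ++--
Rule: track bounds (lo, hi), initially (-inf, +inf). On '+', the current value becomes lo and we move to the simplest number in (value, hi): value + 1 if hi = +inf, otherwise the midpoint (value + hi)/2. On '-', the current value becomes hi and we move to value - 1 if lo = -inf, otherwise the midpoint (lo + value)/2.
Start at 0.
Step 1: sign = +, move right. Bounds: (0, +inf). Value = 1
Step 2: sign = +, move right. Bounds: (1, +inf). Value = 2
Step 3: sign = -, move left. Bounds: (1, 2). Value = 3/2
Step 4: sign = -, move left. Bounds: (1, 3/2). Value = 5/4
The surreal number with sign expansion ++-- is 5/4.

5/4


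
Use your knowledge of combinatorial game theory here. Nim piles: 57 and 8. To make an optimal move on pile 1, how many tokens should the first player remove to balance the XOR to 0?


Piles: 57 and 8
Current XOR: 57 XOR 8 = 49 (non-zero, so this is an N-position).
To make the XOR zero, we need to find a move that balances the piles.
For pile 1 (size 57): target = 57 XOR 49 = 8
We reduce pile 1 from 57 to 8.
Tokens removed: 57 - 8 = 49
Verification: 8 XOR 8 = 0

49


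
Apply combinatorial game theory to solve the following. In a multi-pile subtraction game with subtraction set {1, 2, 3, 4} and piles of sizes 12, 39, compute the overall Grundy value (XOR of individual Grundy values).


Subtraction set: {1, 2, 3, 4}
For this subtraction set, G(n) = n mod 5 (period = max + 1 = 5).
Pile 1 (size 12): G(12) = 12 mod 5 = 2
Pile 2 (size 39): G(39) = 39 mod 5 = 4
Total Grundy value = XOR of all: 2 XOR 4 = 6

6


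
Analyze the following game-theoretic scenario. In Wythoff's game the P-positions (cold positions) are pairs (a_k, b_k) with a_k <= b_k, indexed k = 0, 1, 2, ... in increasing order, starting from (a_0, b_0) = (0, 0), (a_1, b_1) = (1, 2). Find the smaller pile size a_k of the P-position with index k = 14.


By Wythoff's theorem, a_k = floor(k * phi) and b_k = floor(k * phi^2) = a_k + k, where phi = (1 + sqrt(5))/2 is the golden ratio.
phi = (1 + sqrt(5))/2 = 1.618034
k = 14
k * phi = 14 * 1.618034 = 22.652476
a_14 = floor(k * phi) = 22

22


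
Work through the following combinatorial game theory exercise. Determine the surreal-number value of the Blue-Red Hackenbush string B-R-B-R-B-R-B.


Edges (from ground): B-R-B-R-B-R-B
By Berlekamp's sign-expansion rule, a Blue-Red Hackenbush stalk has the value of the surreal number whose sign sequence is the edge sequence with B -> + and R -> -.
Sign sequence: +-+-+-+
Trace the sign expansion in the surreal number tree, starting from 0:
Edge 1: B (sign +) -> bounds (0, +inf), value = 1
Edge 2: R (sign -) -> bounds (0, 1), value = 1/2
Edge 3: B (sign +) -> bounds (1/2, 1), value = 3/4
Edge 4: R (sign -) -> bounds (1/2, 3/4), value = 5/8
Edge 5: B (sign +) -> bounds (5/8, 3/4), value = 11/16
Edge 6: R (sign -) -> bounds (5/8, 11/16), value = 21/32
Edge 7: B (sign +) -> bounds (21/32, 11/16), value = 43/64
Game value = 43/64

43/64


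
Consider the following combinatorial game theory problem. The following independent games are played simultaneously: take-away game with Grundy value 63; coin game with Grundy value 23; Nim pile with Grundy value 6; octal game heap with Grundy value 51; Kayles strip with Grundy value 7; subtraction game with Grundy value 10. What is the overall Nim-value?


By the Sprague-Grundy theorem, the Grundy value of a sum of games is the XOR of individual Grundy values.
take-away game: Grundy value = 63. Running XOR: 0 XOR 63 = 63
coin game: Grundy value = 23. Running XOR: 63 XOR 23 = 40
Nim pile: Grundy value = 6. Running XOR: 40 XOR 6 = 46
octal game heap: Grundy value = 51. Running XOR: 46 XOR 51 = 29
Kayles strip: Grundy value = 7. Running XOR: 29 XOR 7 = 26
subtraction game: Grundy value = 10. Running XOR: 26 XOR 10 = 16
The combined Grundy value is 16.

16


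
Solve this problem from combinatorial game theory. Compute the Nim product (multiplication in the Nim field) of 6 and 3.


Nim multiplication is bilinear over XOR: (u XOR v) * w = (u*w) XOR (v*w).
So we split each operand into its bit components and XOR the pairwise Nim products.
6 = 2 + 4 (as XOR of powers of 2).
3 = 1 + 2 (as XOR of powers of 2).
Using the standard Nim-product table on single bits:
  2*2 = 3,   2*4 = 8,   2*8 = 12,
  4*4 = 6,   4*8 = 11,  8*8 = 13,
and  1*x = x (identity), k*l = l*k (commutative).
Pairwise Nim products:
  2 * 1 = 2
  2 * 2 = 3
  4 * 1 = 4
  4 * 2 = 8
XOR them: 2 XOR 3 XOR 4 XOR 8 = 13.
Result: 6 * 3 = 13 (in Nim).

13


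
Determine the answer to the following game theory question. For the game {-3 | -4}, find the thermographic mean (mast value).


Game = {-3 | -4}, a switch {a | b} with numbers a > b.
Its thermograph has left wall a - t and right wall b + t, which meet at t = (a - b)/2, where both equal (a + b)/2. So the mast (mean value) is at (a + b)/2.
Mean = (-3 + (-4))/2 = -7/2 = -7/2

-7/2


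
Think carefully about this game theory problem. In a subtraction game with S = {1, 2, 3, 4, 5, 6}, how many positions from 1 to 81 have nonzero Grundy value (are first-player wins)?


Subtraction set S = {1, 2, 3, 4, 5, 6}, so G(n) = n mod 7.
G(n) = 0 when n is a multiple of 7.
Multiples of 7 in [1, 81]: 11
N-positions (nonzero Grundy) = 81 - 11 = 70

70


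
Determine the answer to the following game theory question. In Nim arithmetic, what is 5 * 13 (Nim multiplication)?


Nim multiplication is bilinear over XOR: (u XOR v) * w = (u*w) XOR (v*w).
So we split each operand into its bit components and XOR the pairwise Nim products.
5 = 1 + 4 (as XOR of powers of 2).
13 = 1 + 4 + 8 (as XOR of powers of 2).
Using the standard Nim-product table on single bits:
  2*2 = 3,   2*4 = 8,   2*8 = 12,
  4*4 = 6,   4*8 = 11,  8*8 = 13,
and  1*x = x (identity), k*l = l*k (commutative).
Pairwise Nim products:
  1 * 1 = 1
  1 * 4 = 4
  1 * 8 = 8
  4 * 1 = 4
  4 * 4 = 6
  4 * 8 = 11
XOR them: 1 XOR 4 XOR 8 XOR 4 XOR 6 XOR 11 = 4.
Result: 5 * 13 = 4 (in Nim).

4


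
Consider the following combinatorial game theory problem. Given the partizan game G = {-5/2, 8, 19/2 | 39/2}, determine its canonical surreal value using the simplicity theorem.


Left options: {-5/2, 8, 19/2}, max = 19/2
Right options: {39/2}, min = 39/2
All options are numbers and max(Left) < min(Right), so by the simplicity theorem the value is the simplest (earliest-born) number strictly between 19/2 and 39/2.
Integers 10 through 19 all lie strictly between 19/2 and 39/2.
Among integers, the simplest (lowest birthday = smallest |n|; 0 is born on day 0, +-n on day n) is 10.
No non-integer in the interval can be simpler: if x is a non-integer in the interval, then floor(x) or ceil(x) also lies in the interval (the interval contains an integer), and both are proper prefixes of x's sign expansion, i.e. born earlier. So the game value is 10.
Game value = 10

10


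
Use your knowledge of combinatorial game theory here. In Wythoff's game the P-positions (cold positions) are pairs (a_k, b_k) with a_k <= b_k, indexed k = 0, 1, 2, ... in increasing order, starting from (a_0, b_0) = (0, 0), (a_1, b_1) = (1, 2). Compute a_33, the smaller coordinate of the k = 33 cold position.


By Wythoff's theorem, a_k = floor(k * phi) and b_k = floor(k * phi^2) = a_k + k, where phi = (1 + sqrt(5))/2 is the golden ratio.
phi = (1 + sqrt(5))/2 = 1.618034
k = 33
k * phi = 33 * 1.618034 = 53.395122
a_33 = floor(k * phi) = 53

53


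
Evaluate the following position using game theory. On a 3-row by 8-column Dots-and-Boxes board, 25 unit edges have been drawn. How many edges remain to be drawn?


Grid: 3 x 8 boxes, i.e. 4 rows and 9 columns of dots.
Horizontal edges: (rows + 1) * cols = 4 * 8 = 32
Vertical edges: rows * (cols + 1) = 3 * 9 = 27
Total edges: 32 + 27 = 59
Edges drawn: 25
Remaining: 59 - 25 = 34

34


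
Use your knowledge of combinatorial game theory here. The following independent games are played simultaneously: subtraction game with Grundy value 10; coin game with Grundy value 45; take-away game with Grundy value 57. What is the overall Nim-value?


By the Sprague-Grundy theorem, the Grundy value of a sum of games is the XOR of individual Grundy values.
subtraction game: Grundy value = 10. Running XOR: 0 XOR 10 = 10
coin game: Grundy value = 45. Running XOR: 10 XOR 45 = 39
take-away game: Grundy value = 57. Running XOR: 39 XOR 57 = 30
The combined Grundy value is 30.

30


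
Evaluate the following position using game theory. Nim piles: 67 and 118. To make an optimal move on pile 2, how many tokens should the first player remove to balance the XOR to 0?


Piles: 67 and 118
Current XOR: 67 XOR 118 = 53 (non-zero, so this is an N-position).
To make the XOR zero, we need to find a move that balances the piles.
For pile 2 (size 118): target = 118 XOR 53 = 67
We reduce pile 2 from 118 to 67.
Tokens removed: 118 - 67 = 51
Verification: 67 XOR 67 = 0

51


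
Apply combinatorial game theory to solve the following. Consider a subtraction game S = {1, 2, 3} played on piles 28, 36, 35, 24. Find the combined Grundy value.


Subtraction set: {1, 2, 3}
For this subtraction set, G(n) = n mod 4 (period = max + 1 = 4).
Pile 1 (size 28): G(28) = 28 mod 4 = 0
Pile 2 (size 36): G(36) = 36 mod 4 = 0
Pile 3 (size 35): G(35) = 35 mod 4 = 3
Pile 4 (size 24): G(24) = 24 mod 4 = 0
Total Grundy value = XOR of all: 0 XOR 0 XOR 3 XOR 0 = 3

3


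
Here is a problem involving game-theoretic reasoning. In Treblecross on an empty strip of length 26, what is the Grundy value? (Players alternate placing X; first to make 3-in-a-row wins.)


Treblecross: place X on empty cells; 3-in-a-row wins.
Playing within two cells of an existing X lets the opponent win at once, so sensible play treats the cells i-2..i+2 around each X as dead. The player left with no safe cell loses, so this is a normal-play take-away game on strips of safe cells.
Placing X at cell i (0-indexed) of a strip of k safe cells leaves independent strips of sizes max(0, i-2) and max(0, k-i-3). Hence G(k) = mex{ G(max(0,i-2)) XOR G(max(0,k-i-3)) : 0 <= i < k }, with G(0) = 0.
G(1): splits (0,0):0^0=0 -> mex({0}) = 1
G(2): splits (0,0):0^0=0 -> mex({0}) = 1
G(3): splits (0,0):0^0=0 -> mex({0}) = 1
G(4): splits (0,1):0^1=1 (0,0):0^0=0 -> mex({0, 1}) = 2
G(5): splits (0,2):0^1=1 (0,1):0^1=1 (0,0):0^0=0 -> mex({0, 1}) = 2
G(6) = mex({1}) = 0
G(7) = mex({0, 1, 2}) = 3
G(8) = mex({0, 1, 2}) = 3
G(9) = mex({0, 2}) = 1
G(10) = mex({0, 2, 3}) = 1
G(11) = mex({0, 3}) = 1
G(12) = mex({1, 3}) = 0
G(13) = mex({0, 1, 2, 3}) = 4
G(14) = mex({0, 1, 2}) = 3
G(15) = mex({0, 1, 2}) = 3
G(16) = mex({0, 1, 2, 4}) = 3
G(17) = mex({0, 1, 3, 4}) = 2
G(18) = mex({0, 1, 3, 4}) = 2
G(19) = mex({0, 1, 3, 5}) = 2
G(20) = mex({0, 1, 2, 3, 5}) = 4
G(21) = mex({0, 1, 2, 3, 5}) = 4
G(22) = mex({1, 2, 6}) = 0
G(23) = mex({0, 1, 2, 3, 4, 6}) = 5
G(24) = mex({0, 1, 2, 3, 4}) = 5
G(25) = mex({0, 1, 3, 4, 7}) = 2
G(26) = mex({0, 1, 3, 4, 5, 7}) = 2
Therefore G(26) = 2.

2


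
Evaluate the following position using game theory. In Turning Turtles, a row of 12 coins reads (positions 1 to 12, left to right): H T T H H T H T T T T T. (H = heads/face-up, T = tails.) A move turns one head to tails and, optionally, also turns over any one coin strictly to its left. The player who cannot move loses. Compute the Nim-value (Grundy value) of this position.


Coins: H T T H H T H T T T T T
Key fact: a single head at position k behaves exactly like a Nim heap of size k (turning it to T and optionally flipping a coin at j < k corresponds to moving the heap from k to j, or to 0), and heads combine as a disjunctive sum (two heads at the same place would cancel, matching j XOR j = 0). So the Nim-value is the XOR of the 1-indexed positions of the heads.
Face-up positions (1-indexed): [1, 4, 5, 7]
XOR 0 with 1: 0 XOR 1 = 1
XOR 1 with 4: 1 XOR 4 = 5
XOR 5 with 5: 5 XOR 5 = 0
XOR 0 with 7: 0 XOR 7 = 7
Nim-value = 7

7


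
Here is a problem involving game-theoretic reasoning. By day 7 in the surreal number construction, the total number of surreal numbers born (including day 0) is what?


Day 0: {|} = 0 is born. Count = 1.
Day n: the number of surreal numbers born by day n is 2^(n+1) - 1.
By day 0: 2^1 - 1 = 1
By day 1: 2^2 - 1 = 3
By day 2: 2^3 - 1 = 7
By day 3: 2^4 - 1 = 15
By day 4: 2^5 - 1 = 31
By day 5: 2^6 - 1 = 63
By day 6: 2^7 - 1 = 127
By day 7: 2^8 - 1 = 255
By day 7: 255 surreal numbers.

255


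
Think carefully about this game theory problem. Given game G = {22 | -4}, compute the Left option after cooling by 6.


Original game: {22 | -4} (a switch {a | b} with a > b).
Cooling by t (for t below the temperature (a - b)/2 = 13) taxes each move by t: {a | b} cooled by t is {a - t | b + t}.
Cooling amount: t = 6
Cooled Left option: 22 - 6 = 16
Cooled Right option: -4 + 6 = 2
Cooled game: {16 | 2}
Left option = 16

16


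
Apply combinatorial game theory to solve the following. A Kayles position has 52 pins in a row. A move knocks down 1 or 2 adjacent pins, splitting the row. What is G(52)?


Kayles: a move removes 1 or 2 adjacent pins from a contiguous row.
Removing pins from a row of k leaves two independent rows (a, b) with a + b = k - 1 (one pin) or a + b = k - 2 (two pins); an end removal gives a = 0.
By Sprague-Grundy, G(k) = mex{ G(a) XOR G(b) } over all these splits. G(0) = 0.
G(1): splits (0,0):0^0=0 -> mex({0}) = 1
G(2): splits (0,1):0^1=1 (0,0):0^0=0 -> mex({0, 1}) = 2
G(3): splits (0,2):0^2=2 (1,1):1^1=0 (0,1):0^1=1 -> mex({0, 1, 2}) = 3
G(4): splits (0,3):0^3=3 (1,2):1^2=3 (0,2):0^2=2 (1,1):1^1=0 -> mex({0, 2, 3}) = 1
G(5): splits (0,4):0^1=1 (1,3):1^3=2 (2,2):2^2=0 (0,3):0^3=3 (1,2):1^2=3 -> mex({0, 1, 2, 3}) = 4
G(6) = mex({0, 1, 2, 4}) = 3
G(7) = mex({0, 1, 3, 4, 5}) = 2
G(8) = mex({0, 2, 3, 5, 6}) = 1
G(9) = mex({0, 1, 2, 3, 6, 7}) = 4
G(10) = mex({0, 1, 3, 4, 5, 7}) = 2
G(11) = mex({0, 1, 2, 3, 4, 5}) = 6
G(12) = mex({0, 1, 2, 3, 5, 6, 7}) = 4
G(13) = mex({0, 2, 3, 4, 6, 7}) = 1
G(14) = mex({0, 1, 4, 5, 6, 7}) = 2
G(15) = mex({0, 1, 2, 3, 4, 5, 6}) = 7
G(16) = mex({0, 2, 3, 5, 6, 7}) = 1
G(17) = mex({0, 1, 2, 3, 5, 6, 7}) = 4
G(18) = mex({0, 1, 2, 4, 5, 6}) = 3
G(19) = mex({0, 1, 3, 4, 5, 7}) = 2
G(20) = mex({0, 2, 3, 4, 5, 6, 7}) = 1
G(21) = mex({0, 1, 2, 3, 5, 6, 7}) = 4
G(22) = mex({0, 1, 2, 3, 4, 5, 7}) = 6
G(23) = mex({0, 1, 2, 3, 4, 5, 6}) = 7
G(24) = mex({0, 1, 2, 3, 5, 6, 7}) = 4
G(25) = mex({0, 2, 3, 4, 6, 7}) = 1
G(26) = mex({0, 1, 3, 4, 5, 6, 7}) = 2
G(27) = mex({0, 1, 2, 3, 4, 5, 6, 7}) = 8
G(28) = mex({0, 1, 2, 3, 4, 6, 7, 8}) = 5
G(29) = mex({0, 1, 2, 3, 5, 6, 7, 8, 9}) = 4
G(30) = mex({0, 1, 2, 3, 4, 5, 6, 9, 10}) = 7
G(31) = mex({0, 1, 3, 4, 5, 7, 10, 11}) = 2
G(32) = mex({0, 2, 3, 4, 5, 6, 7, 9, 11}) = 1
G(33) = mex({0, 1, 2, 3, 4, 5, 6, 7, 9, 12}) = 8
G(34) = mex({0, 1, 2, 3, 4, 5, 7, 8, 11, 12}) = 6
G(35) = mex({0, 1, 2, 3, 4, 5, 6, 8, 9, 10, 11}) = 7
G(36) = mex({0, 1, 2, 3, 5, 6, 7, 9, 10}) = 4
G(37) = mex({0, 2, 3, 4, 6, 7, 9, 10, 11, 12}) = 1
G(38) = mex({0, 1, 3, 4, 5, 6, 7, 9, 10, 11, 12}) = 2
G(39) = mex({0, 1, 2, 4, 5, 6, 7, 9, 10, 12, 14}) = 3
G(40) = mex({0, 2, 3, 4, 6, 7, 11, 12, 14}) = 1
G(41) = mex({0, 1, 2, 3, 5, 6, 7, 9, 10, 11, 12}) = 4
G(42) = mex({0, 1, 2, 3, 4, 5, 6, 9, 10}) = 7
G(43) = mex({0, 1, 3, 4, 5, 7, 9, 10, 12, 15}) = 2
G(44) = mex({0, 2, 3, 4, 5, 6, 7, 9, 10, 12, 15}) = 1
G(45) = mex({0, 1, 2, 3, 4, 5, 6, 7, 9, 10, 12, 14}) = 8
G(46) = mex({0, 1, 3, 4, 5, 7, 8, 11, 12, 14}) = 2
G(47) = mex({0, 1, 2, 3, 4, 5, 6, 8, 9, 10, 11, 12}) = 7
G(48) = mex({0, 1, 2, 3, 5, 6, 7, 9, 10}) = 4
G(49) = mex({0, 2, 3, 4, 6, 7, 9, 10, 11, 12, 15}) = 1
G(50) = mex({0, 1, 4, 5, 6, 7, 9, 11, 12, 14, 15}) = 2
G(51) = mex({0, 1, 2, 3, 4, 5, 6, 7, 9, 12, 14, 15}) = 8
G(52) = mex({0, 2, 3, 4, 5, 6, 7, 8, 11, 12, 15}) = 1
Therefore G(52) = 1.

1


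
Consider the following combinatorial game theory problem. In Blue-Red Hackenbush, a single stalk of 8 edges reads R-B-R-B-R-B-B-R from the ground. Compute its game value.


Edges (from ground): R-B-R-B-R-B-B-R
By Berlekamp's sign-expansion rule, a Blue-Red Hackenbush stalk has the value of the surreal number whose sign sequence is the edge sequence with B -> + and R -> -.
Sign sequence: -+-+-++-
Trace the sign expansion in the surreal number tree, starting from 0:
Edge 1: R (sign -) -> bounds (-inf, 0), value = -1
Edge 2: B (sign +) -> bounds (-1, 0), value = -1/2
Edge 3: R (sign -) -> bounds (-1, -1/2), value = -3/4
Edge 4: B (sign +) -> bounds (-3/4, -1/2), value = -5/8
Edge 5: R (sign -) -> bounds (-3/4, -5/8), value = -11/16
Edge 6: B (sign +) -> bounds (-11/16, -5/8), value = -21/32
Edge 7: B (sign +) -> bounds (-21/32, -5/8), value = -41/64
Edge 8: R (sign -) -> bounds (-21/32, -41/64), value = -83/128
Game value = -83/128

-83/128


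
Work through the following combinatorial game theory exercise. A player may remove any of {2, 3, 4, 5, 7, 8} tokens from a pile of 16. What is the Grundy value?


The subtraction set is S = {2, 3, 4, 5, 7, 8}.
G(k) = mex{ G(k - s) : s in S, s <= k }. We compute iteratively: G(0) = 0.
G(1) = mex({}) = 0
G(2) = mex({0}) = 1
G(3) = mex({0}) = 1
G(4) = mex({0, 1}) = 2
G(5) = mex({0, 1}) = 2
G(6) = mex({0, 1, 2}) = 3
G(7) = mex({0, 1, 2}) = 3
G(8) = mex({0, 1, 2, 3}) = 4
G(9) = mex({0, 1, 2, 3}) = 4
G(10) = mex({1, 2, 3, 4}) = 0
G(11) = mex({1, 2, 3, 4}) = 0
G(12) = mex({0, 2, 3, 4}) = 1
G(13) = mex({0, 2, 3, 4}) = 1
G(14) = mex({0, 1, 3, 4}) = 2
G(15) = mex({0, 1, 3, 4}) = 2
G(16) = mex({0, 1, 2, 4}) = 3
Therefore G(16) = 3.

3


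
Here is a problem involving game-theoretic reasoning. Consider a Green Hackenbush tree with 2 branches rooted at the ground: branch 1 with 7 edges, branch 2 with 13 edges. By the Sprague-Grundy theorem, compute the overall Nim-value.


The tree has 2 branches from the ground vertex.
In Green Hackenbush, the Nim-value of a simple path of length k is k.
Branch 1: length 7, Nim-value = 7
Branch 2: length 13, Nim-value = 13
Total Nim-value = XOR of all branch values:
0 XOR 7 = 7
7 XOR 13 = 10
Nim-value of the tree = 10

10


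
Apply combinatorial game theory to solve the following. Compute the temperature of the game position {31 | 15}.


The game is {31 | 15}, a switch {a | b} with numbers a > b.
Cooling {a | b} by t gives {a - t | b + t}, which stops being hot when a - t = b + t, i.e. at t = (a - b)/2. So the temperature of a switch is (a - b)/2.
Temperature = (Left option - Right option) / 2
= (31 - (15)) / 2
= 16 / 2
= 8

8


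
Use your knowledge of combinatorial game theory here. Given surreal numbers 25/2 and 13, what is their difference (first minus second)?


x = 25/2, y = 13
Converting to common denominator: 2
x = 25/2, y = 26/2
x - y = 25/2 - 13 = -1/2

-1/2


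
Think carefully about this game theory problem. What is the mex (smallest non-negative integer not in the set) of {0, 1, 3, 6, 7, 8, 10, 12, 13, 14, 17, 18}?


Set = {0, 1, 3, 6, 7, 8, 10, 12, 13, 14, 17, 18}
0 is in the set.
1 is in the set.
2 is NOT in the set. This is the mex.
mex = 2

2


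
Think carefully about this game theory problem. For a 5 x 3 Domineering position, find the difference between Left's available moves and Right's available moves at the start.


Board is 5 x 3 (rows x cols).
Left (vertical) placements: (rows-1) * cols = 4 * 3 = 12
Right (horizontal) placements: rows * (cols-1) = 5 * 2 = 10
Advantage = Left - Right = 12 - 10 = 2

2


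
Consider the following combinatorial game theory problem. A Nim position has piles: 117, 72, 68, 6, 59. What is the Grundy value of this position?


We need the XOR (exclusive or) of all pile sizes.
After XOR-ing pile 1 (size 117): 0 XOR 117 = 117
After XOR-ing pile 2 (size 72): 117 XOR 72 = 61
After XOR-ing pile 3 (size 68): 61 XOR 68 = 121
After XOR-ing pile 4 (size 6): 121 XOR 6 = 127
After XOR-ing pile 5 (size 59): 127 XOR 59 = 68
The Nim-value of this position is 68.

68


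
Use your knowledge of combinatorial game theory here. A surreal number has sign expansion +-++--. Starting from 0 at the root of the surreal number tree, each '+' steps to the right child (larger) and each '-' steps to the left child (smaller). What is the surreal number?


Sign expansion: +-++--
Rule: track bounds (lo, hi), initially (-inf, +inf). On '+', the current value becomes lo and we move to the simplest number in (value, hi): value + 1 if hi = +inf, otherwise the midpoint (value + hi)/2. On '-', the current value becomes hi and we move to value - 1 if lo = -inf, otherwise the midpoint (lo + value)/2.
Start at 0.
Step 1: sign = +, move right. Bounds: (0, +inf). Value = 1
Step 2: sign = -, move left. Bounds: (0, 1). Value = 1/2
Step 3: sign = +, move right. Bounds: (1/2, 1). Value = 3/4
Step 4: sign = +, move right. Bounds: (3/4, 1). Value = 7/8
Step 5: sign = -, move left. Bounds: (3/4, 7/8). Value = 13/16
Step 6: sign = -, move left. Bounds: (3/4, 13/16). Value = 25/32
The surreal number with sign expansion +-++-- is 25/32.

25/32


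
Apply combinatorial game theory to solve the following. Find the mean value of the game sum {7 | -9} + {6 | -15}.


G1 = {7 | -9}, G2 = {6 | -15}
Each is a switch {a | b} with numbers a > b; its mean value is (a + b)/2, and mean value is additive over game sums: m(G1 + G2) = m(G1) + m(G2).
Mean of G1 = (7 + (-9))/2 = -2/2 = -1
Mean of G2 = (6 + (-15))/2 = -9/2 = -9/2
Mean of G1 + G2 = -1 + -9/2 = -11/2

-11/2


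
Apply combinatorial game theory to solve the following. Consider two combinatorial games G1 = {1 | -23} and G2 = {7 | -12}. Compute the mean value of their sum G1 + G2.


G1 = {1 | -23}, G2 = {7 | -12}
Each is a switch {a | b} with numbers a > b; its mean value is (a + b)/2, and mean value is additive over game sums: m(G1 + G2) = m(G1) + m(G2).
Mean of G1 = (1 + (-23))/2 = -22/2 = -11
Mean of G2 = (7 + (-12))/2 = -5/2 = -5/2
Mean of G1 + G2 = -11 + -5/2 = -27/2

-27/2


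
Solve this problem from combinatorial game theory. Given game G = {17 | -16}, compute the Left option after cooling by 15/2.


Original game: {17 | -16} (a switch {a | b} with a > b).
Cooling by t (for t below the temperature (a - b)/2 = 33/2) taxes each move by t: {a | b} cooled by t is {a - t | b + t}.
Cooling amount: t = 15/2
Cooled Left option: 17 - 15/2 = 19/2
Cooled Right option: -16 + 15/2 = -17/2
Cooled game: {19/2 | -17/2}
Left option = 19/2

19/2


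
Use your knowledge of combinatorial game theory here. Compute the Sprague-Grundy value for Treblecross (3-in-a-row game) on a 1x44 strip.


Treblecross: place X on empty cells; 3-in-a-row wins.
Playing within two cells of an existing X lets the opponent win at once, so sensible play treats the cells i-2..i+2 around each X as dead. The player left with no safe cell loses, so this is a normal-play take-away game on strips of safe cells.
Placing X at cell i (0-indexed) of a strip of k safe cells leaves independent strips of sizes max(0, i-2) and max(0, k-i-3). Hence G(k) = mex{ G(max(0,i-2)) XOR G(max(0,k-i-3)) : 0 <= i < k }, with G(0) = 0.
G(1): splits (0,0):0^0=0 -> mex({0}) = 1
G(2): splits (0,0):0^0=0 -> mex({0}) = 1
G(3): splits (0,0):0^0=0 -> mex({0}) = 1
G(4): splits (0,1):0^1=1 (0,0):0^0=0 -> mex({0, 1}) = 2
G(5): splits (0,2):0^1=1 (0,1):0^1=1 (0,0):0^0=0 -> mex({0, 1}) = 2
G(6) = mex({1}) = 0
G(7) = mex({0, 1, 2}) = 3
G(8) = mex({0, 1, 2}) = 3
G(9) = mex({0, 2}) = 1
G(10) = mex({0, 2, 3}) = 1
G(11) = mex({0, 3}) = 1
G(12) = mex({1, 3}) = 0
G(13) = mex({0, 1, 2, 3}) = 4
G(14) = mex({0, 1, 2}) = 3
G(15) = mex({0, 1, 2}) = 3
G(16) = mex({0, 1, 2, 4}) = 3
G(17) = mex({0, 1, 3, 4}) = 2
G(18) = mex({0, 1, 3, 4}) = 2
G(19) = mex({0, 1, 3, 5}) = 2
G(20) = mex({0, 1, 2, 3, 5}) = 4
G(21) = mex({0, 1, 2, 3, 5}) = 4
G(22) = mex({1, 2, 6}) = 0
G(23) = mex({0, 1, 2, 3, 4, 6}) = 5
G(24) = mex({0, 1, 2, 3, 4}) = 5
G(25) = mex({0, 1, 3, 4, 7}) = 2
G(26) = mex({0, 1, 3, 4, 5, 7}) = 2
G(27) = mex({0, 1, 3, 5}) = 2
G(28) = mex({0, 1, 2, 5}) = 3
G(29) = mex({0, 1, 2, 4, 5, 6}) = 3
G(30) = mex({1, 2, 4, 6}) = 0
G(31) = mex({0, 1, 2, 3, 4, 6}) = 5
G(32) = mex({1, 2, 3, 4, 7}) = 0
G(33) = mex({0, 3, 7}) = 1
G(34) = mex({0, 2, 3, 5, 7}) = 1
G(35) = mex({0, 2, 3, 5, 6}) = 1
G(36) = mex({0, 1, 2, 5, 6}) = 3
G(37) = mex({0, 1, 2, 4, 5, 6}) = 3
G(38) = mex({0, 1, 2, 4}) = 3
G(39) = mex({0, 1, 2, 3, 4, 7}) = 5
G(40) = mex({0, 1, 2, 3, 4, 5, 7}) = 6
G(41) = mex({0, 1, 2, 3, 5, 7}) = 4
G(42) = mex({0, 1, 2, 3, 5, 6, 7}) = 4
G(43) = mex({0, 2, 3, 5, 6}) = 1
G(44) = mex({1, 2, 3, 4, 5, 6}) = 0
Therefore G(44) = 0.

0
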